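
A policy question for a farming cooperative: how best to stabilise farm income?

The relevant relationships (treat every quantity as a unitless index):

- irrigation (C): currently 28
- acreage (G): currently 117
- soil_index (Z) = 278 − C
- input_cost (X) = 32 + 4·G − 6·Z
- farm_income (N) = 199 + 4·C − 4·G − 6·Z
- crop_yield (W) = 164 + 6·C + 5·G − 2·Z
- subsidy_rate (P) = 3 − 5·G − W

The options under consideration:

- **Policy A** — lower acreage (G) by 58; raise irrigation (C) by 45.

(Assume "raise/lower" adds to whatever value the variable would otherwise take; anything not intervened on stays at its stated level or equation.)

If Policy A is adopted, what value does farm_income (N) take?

Policy A (G − 58, C + 45):
  C = 28 + 45 = 73
  G = 117 − 58 = 59
  Z = 278 − 73 = 205
  N = 199 + 4·73 − 4·59 − 6·205 = -975

-975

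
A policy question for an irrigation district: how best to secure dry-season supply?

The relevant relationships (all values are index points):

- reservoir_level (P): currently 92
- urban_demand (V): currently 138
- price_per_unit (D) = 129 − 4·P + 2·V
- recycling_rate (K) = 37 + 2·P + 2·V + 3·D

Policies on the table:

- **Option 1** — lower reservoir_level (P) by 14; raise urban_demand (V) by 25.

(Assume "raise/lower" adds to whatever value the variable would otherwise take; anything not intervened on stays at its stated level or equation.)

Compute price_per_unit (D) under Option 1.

Option 1 (P − 14, V + 25):
  P = 92 − 14 = 78
  V = 138 + 25 = 163
  D = 129 − 4·78 + 2·163 = 143

143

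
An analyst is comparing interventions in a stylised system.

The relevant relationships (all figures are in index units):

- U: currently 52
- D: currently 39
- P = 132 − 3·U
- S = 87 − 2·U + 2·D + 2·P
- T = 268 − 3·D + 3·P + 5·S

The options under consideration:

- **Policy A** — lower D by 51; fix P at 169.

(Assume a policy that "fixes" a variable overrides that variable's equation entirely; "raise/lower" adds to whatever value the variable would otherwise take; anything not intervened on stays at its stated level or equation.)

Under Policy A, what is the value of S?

Policy A (D − 51, P := 169):
  U = 52
  D = 39 − 51 = -12
  P = 169
  S = 87 − 2·52 + 2·(-12) + 2·169 = 297

297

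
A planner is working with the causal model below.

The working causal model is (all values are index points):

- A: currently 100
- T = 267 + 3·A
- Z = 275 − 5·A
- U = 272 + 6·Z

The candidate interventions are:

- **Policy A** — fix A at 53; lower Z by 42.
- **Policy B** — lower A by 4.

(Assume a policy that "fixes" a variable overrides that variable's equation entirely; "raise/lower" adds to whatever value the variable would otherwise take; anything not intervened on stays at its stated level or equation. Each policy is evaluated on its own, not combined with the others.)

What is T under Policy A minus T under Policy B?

-129

Policy A (A := 53, Z − 42):
  A = 53
  T = 267 + 3·53 = 426
Policy B (A − 4):
  A = 100 − 4 = 96
  T = 267 + 3·96 = 555
T: 426 − 555 = -129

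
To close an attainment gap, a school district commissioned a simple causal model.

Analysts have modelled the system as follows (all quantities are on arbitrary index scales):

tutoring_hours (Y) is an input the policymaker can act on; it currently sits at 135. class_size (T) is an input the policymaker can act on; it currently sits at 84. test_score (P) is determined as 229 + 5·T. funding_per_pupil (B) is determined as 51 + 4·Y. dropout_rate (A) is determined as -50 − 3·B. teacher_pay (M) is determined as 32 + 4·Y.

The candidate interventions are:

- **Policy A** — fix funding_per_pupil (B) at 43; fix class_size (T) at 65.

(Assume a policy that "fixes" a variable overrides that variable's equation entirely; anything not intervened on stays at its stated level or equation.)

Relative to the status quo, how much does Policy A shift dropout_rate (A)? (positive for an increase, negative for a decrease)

Baseline:
  Y = 135
  B = 51 + 4·135 = 591
  A = -50 − 3·591 = -1823
Policy A (B := 43, T := 65):
  Y = 135
  B = 43
  A = -50 − 3·43 = -179
Change in A: -179 − (-1823) = 1644

1644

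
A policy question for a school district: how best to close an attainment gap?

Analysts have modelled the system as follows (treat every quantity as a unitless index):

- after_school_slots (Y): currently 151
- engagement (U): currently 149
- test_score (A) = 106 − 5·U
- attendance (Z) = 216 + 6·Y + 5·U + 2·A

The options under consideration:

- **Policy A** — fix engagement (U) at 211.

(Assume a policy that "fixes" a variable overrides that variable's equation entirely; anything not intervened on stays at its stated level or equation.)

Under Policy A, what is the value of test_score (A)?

Policy A (U := 211):
  U = 211
  A = 106 − 5·211 = -949

-949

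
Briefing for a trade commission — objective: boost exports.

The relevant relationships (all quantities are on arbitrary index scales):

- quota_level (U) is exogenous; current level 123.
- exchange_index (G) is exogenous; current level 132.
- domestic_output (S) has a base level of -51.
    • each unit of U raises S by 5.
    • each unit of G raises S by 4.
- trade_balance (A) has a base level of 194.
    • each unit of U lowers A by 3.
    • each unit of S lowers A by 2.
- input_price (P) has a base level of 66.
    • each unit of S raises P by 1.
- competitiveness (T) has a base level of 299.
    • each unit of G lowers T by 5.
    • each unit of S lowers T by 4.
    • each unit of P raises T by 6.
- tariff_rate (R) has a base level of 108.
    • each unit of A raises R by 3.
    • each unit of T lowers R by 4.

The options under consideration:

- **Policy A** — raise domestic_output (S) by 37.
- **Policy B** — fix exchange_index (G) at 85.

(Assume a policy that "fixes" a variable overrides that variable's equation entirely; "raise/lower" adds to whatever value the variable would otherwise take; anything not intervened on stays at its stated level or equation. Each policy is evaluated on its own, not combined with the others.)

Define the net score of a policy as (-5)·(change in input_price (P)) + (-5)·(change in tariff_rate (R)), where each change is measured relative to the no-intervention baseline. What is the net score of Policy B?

-7520

Baseline:
  U = 123
  G = 132
  S = -51 + 5·123 + 4·132 = 1092
  A = 194 − 3·123 − 2·1092 = -2359
  P = 66 + 1092 = 1158
  T = 299 − 5·132 − 4·1092 + 6·1158 = 2219
  R = 108 + 3·(-2359) − 4·2219 = -15845
Policy B (G := 85):
  U = 123
  G = 85
  S = -51 + 5·123 + 4·85 = 904
  A = 194 − 3·123 − 2·904 = -1983
  P = 66 + 904 = 970
  T = 299 − 5·85 − 4·904 + 6·970 = 2078
  R = 108 + 3·(-1983) − 4·2078 = -14153
ΔP = 970 − 1158 = -188; ΔR = -14153 − (-15845) = 1692
Score = (-5)·(-188) + (-5)·1692 = -7520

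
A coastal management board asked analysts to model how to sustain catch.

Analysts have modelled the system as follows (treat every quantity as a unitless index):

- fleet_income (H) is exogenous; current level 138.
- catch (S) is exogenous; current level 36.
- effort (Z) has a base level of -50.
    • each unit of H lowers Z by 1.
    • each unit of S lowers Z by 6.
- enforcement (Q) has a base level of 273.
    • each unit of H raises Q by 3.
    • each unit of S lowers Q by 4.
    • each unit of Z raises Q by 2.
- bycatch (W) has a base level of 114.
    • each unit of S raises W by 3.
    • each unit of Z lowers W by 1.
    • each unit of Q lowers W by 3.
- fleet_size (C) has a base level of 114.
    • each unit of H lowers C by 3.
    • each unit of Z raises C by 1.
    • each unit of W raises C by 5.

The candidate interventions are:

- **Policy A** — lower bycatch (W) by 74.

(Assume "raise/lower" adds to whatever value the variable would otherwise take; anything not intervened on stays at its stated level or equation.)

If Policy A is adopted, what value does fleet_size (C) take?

Policy A (W − 74):
  H = 138
  S = 36
  Z = -50 − 138 − 6·36 = -404
  Q = 273 + 3·138 − 4·36 + 2·(-404) = -265
  W = 114 + 3·36 − (-404) − 3·(-265) (−74 from intervention) = 1347
  C = 114 − 3·138 + (-404) + 5·1347 = 6031

6031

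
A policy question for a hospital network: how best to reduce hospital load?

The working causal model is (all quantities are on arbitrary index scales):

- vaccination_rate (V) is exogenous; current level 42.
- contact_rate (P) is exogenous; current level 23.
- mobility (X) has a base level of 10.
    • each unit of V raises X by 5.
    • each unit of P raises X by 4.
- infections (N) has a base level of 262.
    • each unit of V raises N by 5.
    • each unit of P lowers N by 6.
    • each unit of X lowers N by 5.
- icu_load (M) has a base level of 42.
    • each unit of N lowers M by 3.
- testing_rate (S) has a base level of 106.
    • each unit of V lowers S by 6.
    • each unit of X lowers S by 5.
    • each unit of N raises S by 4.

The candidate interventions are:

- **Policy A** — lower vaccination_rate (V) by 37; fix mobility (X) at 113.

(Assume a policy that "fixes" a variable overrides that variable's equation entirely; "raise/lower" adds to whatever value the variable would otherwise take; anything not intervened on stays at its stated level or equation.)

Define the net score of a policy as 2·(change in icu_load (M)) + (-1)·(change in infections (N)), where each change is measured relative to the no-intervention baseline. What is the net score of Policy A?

Baseline:
  V = 42
  P = 23
  X = 10 + 5·42 + 4·23 = 312
  N = 262 + 5·42 − 6·23 − 5·312 = -1226
  M = 42 − 3·(-1226) = 3720
Policy A (V − 37, X := 113):
  V = 42 − 37 = 5
  P = 23
  X = 113
  N = 262 + 5·5 − 6·23 − 5·113 = -416
  M = 42 − 3·(-416) = 1290
ΔM = 1290 − 3720 = -2430; ΔN = -416 − (-1226) = 810
Score = 2·(-2430) + (-1)·810 = -5670

-5670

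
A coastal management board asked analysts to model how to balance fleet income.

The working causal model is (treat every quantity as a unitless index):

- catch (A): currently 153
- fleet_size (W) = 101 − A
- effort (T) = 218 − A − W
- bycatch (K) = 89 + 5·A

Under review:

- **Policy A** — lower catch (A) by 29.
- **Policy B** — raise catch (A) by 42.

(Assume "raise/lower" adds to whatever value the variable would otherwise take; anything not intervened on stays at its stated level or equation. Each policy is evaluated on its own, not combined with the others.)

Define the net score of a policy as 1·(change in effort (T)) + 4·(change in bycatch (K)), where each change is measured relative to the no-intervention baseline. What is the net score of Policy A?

Baseline:
  A = 153
  W = 101 − 153 = -52
  T = 218 − 153 − (-52) = 117
  K = 89 + 5·153 = 854
Policy A (A − 29):
  A = 153 − 29 = 124
  W = 101 − 124 = -23
  T = 218 − 124 − (-23) = 117
  K = 89 + 5·124 = 709
ΔT = 117 − 117 = 0; ΔK = 709 − 854 = -145
Score = 1·0 + 4·(-145) = -580

-580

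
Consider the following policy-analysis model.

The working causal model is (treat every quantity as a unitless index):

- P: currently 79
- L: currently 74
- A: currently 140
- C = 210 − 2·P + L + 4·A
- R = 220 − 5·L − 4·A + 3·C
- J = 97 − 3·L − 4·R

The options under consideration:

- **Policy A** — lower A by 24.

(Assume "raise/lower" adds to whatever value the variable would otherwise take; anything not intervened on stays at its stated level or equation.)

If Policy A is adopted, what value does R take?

Policy A (A − 24):
  P = 79
  L = 74
  A = 140 − 24 = 116
  C = 210 − 2·79 + 74 + 4·116 = 590
  R = 220 − 5·74 − 4·116 + 3·590 = 1156

1156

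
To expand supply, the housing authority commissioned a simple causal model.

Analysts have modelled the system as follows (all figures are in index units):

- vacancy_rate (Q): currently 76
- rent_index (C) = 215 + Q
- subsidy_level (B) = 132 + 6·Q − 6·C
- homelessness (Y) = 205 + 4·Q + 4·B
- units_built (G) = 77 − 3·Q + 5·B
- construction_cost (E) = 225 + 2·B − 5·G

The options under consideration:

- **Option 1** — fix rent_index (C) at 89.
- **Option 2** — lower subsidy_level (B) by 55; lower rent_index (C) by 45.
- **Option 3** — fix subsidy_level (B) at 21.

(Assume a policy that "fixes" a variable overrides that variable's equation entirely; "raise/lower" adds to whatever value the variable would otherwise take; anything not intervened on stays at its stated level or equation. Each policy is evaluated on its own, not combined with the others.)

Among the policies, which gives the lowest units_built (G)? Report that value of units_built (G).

-4866

Option 1 (C := 89):
  Q = 76
  C = 89
  B = 132 + 6·76 − 6·89 = 54
  G = 77 − 3·76 + 5·54 = 119
Option 2 (B − 55, C − 45):
  Q = 76
  C = 215 + 76 (−45 from intervention) = 246
  B = 132 + 6·76 − 6·246 (−55 from intervention) = -943
  G = 77 − 3·76 + 5·(-943) = -4866
Option 3 (B := 21):
  Q = 76
  C = 215 + 76 = 291
  B = 21
  G = 77 − 3·76 + 5·21 = -46
Comparing — Option 1: G=119, Option 2: G=-4866, Option 3: G=-46. Lowest is -4866 (Option 2).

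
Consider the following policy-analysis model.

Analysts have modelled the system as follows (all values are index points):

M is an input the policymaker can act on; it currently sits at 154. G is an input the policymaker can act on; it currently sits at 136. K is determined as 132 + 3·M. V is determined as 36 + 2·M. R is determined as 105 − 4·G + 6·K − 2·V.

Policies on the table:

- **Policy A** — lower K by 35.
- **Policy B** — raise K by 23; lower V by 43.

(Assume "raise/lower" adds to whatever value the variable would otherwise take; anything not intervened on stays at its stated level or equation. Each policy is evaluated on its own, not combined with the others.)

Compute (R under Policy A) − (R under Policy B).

Policy A (K − 35):
  M = 154
  G = 136
  K = 132 + 3·154 (−35 from intervention) = 559
  V = 36 + 2·154 = 344
  R = 105 − 4·136 + 6·559 − 2·344 = 2227
Policy B (K + 23, V − 43):
  M = 154
  G = 136
  K = 132 + 3·154 (+23 from intervention) = 617
  V = 36 + 2·154 (−43 from intervention) = 301
  R = 105 − 4·136 + 6·617 − 2·301 = 2661
R: 2227 − 2661 = -434

-434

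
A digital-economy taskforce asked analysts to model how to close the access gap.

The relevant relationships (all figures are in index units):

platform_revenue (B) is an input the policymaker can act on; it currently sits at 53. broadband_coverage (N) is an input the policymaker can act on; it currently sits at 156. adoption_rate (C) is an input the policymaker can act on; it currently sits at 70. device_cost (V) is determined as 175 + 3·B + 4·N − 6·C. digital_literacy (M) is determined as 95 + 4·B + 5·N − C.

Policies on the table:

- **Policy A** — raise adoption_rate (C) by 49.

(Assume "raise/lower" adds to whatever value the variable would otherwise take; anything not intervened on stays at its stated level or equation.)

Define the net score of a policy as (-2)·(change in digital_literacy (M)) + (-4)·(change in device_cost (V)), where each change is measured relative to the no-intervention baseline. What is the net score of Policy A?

Baseline:
  B = 53
  N = 156
  C = 70
  V = 175 + 3·53 + 4·156 − 6·70 = 538
  M = 95 + 4·53 + 5·156 − 70 = 1017
Policy A (C + 49):
  B = 53
  N = 156
  C = 70 + 49 = 119
  V = 175 + 3·53 + 4·156 − 6·119 = 244
  M = 95 + 4·53 + 5·156 − 119 = 968
ΔM = 968 − 1017 = -49; ΔV = 244 − 538 = -294
Score = (-2)·(-49) + (-4)·(-294) = 1274

1274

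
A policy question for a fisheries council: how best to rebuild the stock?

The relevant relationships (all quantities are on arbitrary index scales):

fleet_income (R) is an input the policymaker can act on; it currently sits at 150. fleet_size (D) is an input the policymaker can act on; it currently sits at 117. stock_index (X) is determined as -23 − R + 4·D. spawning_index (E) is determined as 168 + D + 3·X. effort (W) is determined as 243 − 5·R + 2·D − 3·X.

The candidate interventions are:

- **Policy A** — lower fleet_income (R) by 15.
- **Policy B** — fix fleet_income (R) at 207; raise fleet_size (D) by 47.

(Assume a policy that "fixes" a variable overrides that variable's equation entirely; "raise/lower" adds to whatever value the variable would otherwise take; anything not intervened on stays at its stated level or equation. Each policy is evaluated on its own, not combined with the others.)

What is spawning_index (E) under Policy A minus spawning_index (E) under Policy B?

Policy A (R − 15):
  R = 150 − 15 = 135
  D = 117
  X = -23 − 135 + 4·117 = 310
  E = 168 + 117 + 3·310 = 1215
Policy B (R := 207, D + 47):
  R = 207
  D = 117 + 47 = 164
  X = -23 − 207 + 4·164 = 426
  E = 168 + 164 + 3·426 = 1610
E: 1215 − 1610 = -395

-395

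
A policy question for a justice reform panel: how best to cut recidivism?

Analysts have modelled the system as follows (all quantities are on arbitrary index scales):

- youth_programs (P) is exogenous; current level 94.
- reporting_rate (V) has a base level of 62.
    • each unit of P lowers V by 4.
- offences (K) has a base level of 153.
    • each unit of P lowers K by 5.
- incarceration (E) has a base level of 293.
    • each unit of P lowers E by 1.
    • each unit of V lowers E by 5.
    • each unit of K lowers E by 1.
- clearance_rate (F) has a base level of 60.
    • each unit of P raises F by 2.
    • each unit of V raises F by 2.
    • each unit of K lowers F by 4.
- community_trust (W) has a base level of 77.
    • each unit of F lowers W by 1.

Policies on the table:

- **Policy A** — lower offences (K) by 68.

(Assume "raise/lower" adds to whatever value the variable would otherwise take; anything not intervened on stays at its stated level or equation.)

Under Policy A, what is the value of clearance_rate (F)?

Policy A (K − 68):
  P = 94
  V = 62 − 4·94 = -314
  K = 153 − 5·94 (−68 from intervention) = -385
  F = 60 + 2·94 + 2·(-314) − 4·(-385) = 1160

1160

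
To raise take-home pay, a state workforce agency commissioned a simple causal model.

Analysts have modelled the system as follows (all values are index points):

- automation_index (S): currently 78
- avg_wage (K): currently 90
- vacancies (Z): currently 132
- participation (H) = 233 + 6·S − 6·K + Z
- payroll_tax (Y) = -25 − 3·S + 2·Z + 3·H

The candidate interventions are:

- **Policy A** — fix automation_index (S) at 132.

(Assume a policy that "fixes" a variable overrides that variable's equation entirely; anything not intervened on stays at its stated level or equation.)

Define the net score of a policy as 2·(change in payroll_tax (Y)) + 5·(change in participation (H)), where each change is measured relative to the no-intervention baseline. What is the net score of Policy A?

3240

Baseline:
  S = 78
  K = 90
  Z = 132
  H = 233 + 6·78 − 6·90 + 132 = 293
  Y = -25 − 3·78 + 2·132 + 3·293 = 884
Policy A (S := 132):
  S = 132
  K = 90
  Z = 132
  H = 233 + 6·132 − 6·90 + 132 = 617
  Y = -25 − 3·132 + 2·132 + 3·617 = 1694
ΔY = 1694 − 884 = 810; ΔH = 617 − 293 = 324
Score = 2·810 + 5·324 = 3240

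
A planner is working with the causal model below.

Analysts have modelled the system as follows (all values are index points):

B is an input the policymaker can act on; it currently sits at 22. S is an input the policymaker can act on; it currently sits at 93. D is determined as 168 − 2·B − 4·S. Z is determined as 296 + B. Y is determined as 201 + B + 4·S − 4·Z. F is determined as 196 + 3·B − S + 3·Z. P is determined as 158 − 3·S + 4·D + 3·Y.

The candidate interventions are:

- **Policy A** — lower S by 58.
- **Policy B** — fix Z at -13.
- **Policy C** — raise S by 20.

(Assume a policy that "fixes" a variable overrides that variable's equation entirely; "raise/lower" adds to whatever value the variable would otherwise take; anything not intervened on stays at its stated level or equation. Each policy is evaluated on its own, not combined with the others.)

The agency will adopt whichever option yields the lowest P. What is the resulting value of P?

Policy A (S − 58):
  B = 22
  S = 93 − 58 = 35
  D = 168 − 2·22 − 4·35 = -16
  Z = 296 + 22 = 318
  Y = 201 + 22 + 4·35 − 4·318 = -909
  P = 158 − 3·35 + 4·(-16) + 3·(-909) = -2738
Policy B (Z := -13):
  B = 22
  S = 93
  D = 168 − 2·22 − 4·93 = -248
  Z = -13
  Y = 201 + 22 + 4·93 − 4·(-13) = 647
  P = 158 − 3·93 + 4·(-248) + 3·647 = 828
Policy C (S + 20):
  B = 22
  S = 93 + 20 = 113
  D = 168 − 2·22 − 4·113 = -328
  Z = 296 + 22 = 318
  Y = 201 + 22 + 4·113 − 4·318 = -597
  P = 158 − 3·113 + 4·(-328) + 3·(-597) = -3284
Comparing — Policy A: P=-2738, Policy B: P=828, Policy C: P=-3284. Lowest is -3284 (Policy C).

-3284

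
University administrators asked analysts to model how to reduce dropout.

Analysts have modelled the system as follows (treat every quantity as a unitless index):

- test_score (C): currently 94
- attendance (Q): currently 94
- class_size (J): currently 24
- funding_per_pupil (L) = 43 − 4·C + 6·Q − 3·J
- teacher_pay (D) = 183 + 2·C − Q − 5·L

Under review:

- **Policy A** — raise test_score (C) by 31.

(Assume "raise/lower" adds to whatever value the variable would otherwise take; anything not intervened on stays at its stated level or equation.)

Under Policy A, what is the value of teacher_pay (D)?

Policy A (C + 31):
  C = 94 + 31 = 125
  Q = 94
  J = 24
  L = 43 − 4·125 + 6·94 − 3·24 = 35
  D = 183 + 2·125 − 94 − 5·35 = 164

164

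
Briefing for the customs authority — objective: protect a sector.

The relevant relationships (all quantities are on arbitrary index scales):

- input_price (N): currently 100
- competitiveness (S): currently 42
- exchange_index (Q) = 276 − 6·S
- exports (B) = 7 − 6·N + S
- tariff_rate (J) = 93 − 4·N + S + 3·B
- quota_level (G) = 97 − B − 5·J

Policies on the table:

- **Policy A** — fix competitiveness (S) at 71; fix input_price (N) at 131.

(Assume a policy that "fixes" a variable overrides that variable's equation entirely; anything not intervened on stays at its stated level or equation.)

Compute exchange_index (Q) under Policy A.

-150

Policy A (S := 71, N := 131):
  S = 71
  Q = 276 − 6·71 = -150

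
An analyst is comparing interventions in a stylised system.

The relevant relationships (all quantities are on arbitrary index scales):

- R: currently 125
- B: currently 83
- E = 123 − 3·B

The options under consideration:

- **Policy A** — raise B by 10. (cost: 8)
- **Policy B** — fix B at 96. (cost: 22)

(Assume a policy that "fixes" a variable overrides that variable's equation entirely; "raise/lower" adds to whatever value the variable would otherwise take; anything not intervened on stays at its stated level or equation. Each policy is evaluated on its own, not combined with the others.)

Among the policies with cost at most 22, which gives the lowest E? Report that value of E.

Policy A (B + 10):
  B = 83 + 10 = 93
  E = 123 − 3·93 = -156
Policy B (B := 96):
  B = 96
  E = 123 − 3·96 = -165
Comparing — Policy A: E=-156, Policy B: E=-165. Lowest is -165 (Policy B).

-165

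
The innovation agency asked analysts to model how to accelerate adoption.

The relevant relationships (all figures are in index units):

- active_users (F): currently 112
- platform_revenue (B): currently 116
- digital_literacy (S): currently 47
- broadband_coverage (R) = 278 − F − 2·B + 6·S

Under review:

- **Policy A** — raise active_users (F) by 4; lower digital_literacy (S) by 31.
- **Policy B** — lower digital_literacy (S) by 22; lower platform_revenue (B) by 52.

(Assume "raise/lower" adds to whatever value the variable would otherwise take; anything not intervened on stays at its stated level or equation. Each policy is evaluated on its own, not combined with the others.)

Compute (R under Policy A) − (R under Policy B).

Policy A (F + 4, S − 31):
  F = 112 + 4 = 116
  B = 116
  S = 47 − 31 = 16
  R = 278 − 116 − 2·116 + 6·16 = 26
Policy B (S − 22, B − 52):
  F = 112
  B = 116 − 52 = 64
  S = 47 − 22 = 25
  R = 278 − 112 − 2·64 + 6·25 = 188
R: 26 − 188 = -162

-162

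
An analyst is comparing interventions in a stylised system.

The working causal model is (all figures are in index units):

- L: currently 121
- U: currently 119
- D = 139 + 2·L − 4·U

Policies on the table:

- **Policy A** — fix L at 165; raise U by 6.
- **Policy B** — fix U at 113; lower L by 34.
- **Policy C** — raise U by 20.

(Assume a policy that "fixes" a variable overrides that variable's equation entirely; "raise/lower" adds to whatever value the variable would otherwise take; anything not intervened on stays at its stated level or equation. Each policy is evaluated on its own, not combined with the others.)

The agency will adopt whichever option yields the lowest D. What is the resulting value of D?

-175

Policy A (L := 165, U + 6):
  L = 165
  U = 119 + 6 = 125
  D = 139 + 2·165 − 4·125 = -31
Policy B (U := 113, L − 34):
  L = 121 − 34 = 87
  U = 113
  D = 139 + 2·87 − 4·113 = -139
Policy C (U + 20):
  L = 121
  U = 119 + 20 = 139
  D = 139 + 2·121 − 4·139 = -175
Comparing — Policy A: D=-31, Policy B: D=-139, Policy C: D=-175. Lowest is -175 (Policy C).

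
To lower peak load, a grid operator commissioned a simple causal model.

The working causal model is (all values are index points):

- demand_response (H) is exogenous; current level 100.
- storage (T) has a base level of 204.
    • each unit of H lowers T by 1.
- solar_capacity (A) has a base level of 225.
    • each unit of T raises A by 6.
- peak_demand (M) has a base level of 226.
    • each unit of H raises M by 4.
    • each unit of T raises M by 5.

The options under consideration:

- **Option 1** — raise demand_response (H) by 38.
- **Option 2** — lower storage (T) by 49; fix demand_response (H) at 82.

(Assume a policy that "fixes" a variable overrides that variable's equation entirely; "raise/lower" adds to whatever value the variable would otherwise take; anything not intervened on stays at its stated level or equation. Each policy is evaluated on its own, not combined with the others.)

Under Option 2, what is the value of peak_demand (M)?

919

Option 2 (T − 49, H := 82):
  H = 82
  T = 204 − 82 (−49 from intervention) = 73
  M = 226 + 4·82 + 5·73 = 919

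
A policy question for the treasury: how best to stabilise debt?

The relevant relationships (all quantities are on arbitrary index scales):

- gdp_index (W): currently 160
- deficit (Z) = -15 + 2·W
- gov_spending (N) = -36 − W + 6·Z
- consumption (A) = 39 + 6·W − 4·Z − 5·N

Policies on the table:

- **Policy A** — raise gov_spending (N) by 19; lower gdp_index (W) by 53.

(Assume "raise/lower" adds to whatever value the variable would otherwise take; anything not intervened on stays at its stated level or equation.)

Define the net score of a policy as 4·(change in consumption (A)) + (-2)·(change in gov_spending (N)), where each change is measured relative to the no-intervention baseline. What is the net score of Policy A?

Baseline:
  W = 160
  Z = -15 + 2·160 = 305
  N = -36 − 160 + 6·305 = 1634
  A = 39 + 6·160 − 4·305 − 5·1634 = -8391
Policy A (N + 19, W − 53):
  W = 160 − 53 = 107
  Z = -15 + 2·107 = 199
  N = -36 − 107 + 6·199 (+19 from intervention) = 1070
  A = 39 + 6·107 − 4·199 − 5·1070 = -5465
ΔA = -5465 − (-8391) = 2926; ΔN = 1070 − 1634 = -564
Score = 4·2926 + (-2)·(-564) = 12832

12832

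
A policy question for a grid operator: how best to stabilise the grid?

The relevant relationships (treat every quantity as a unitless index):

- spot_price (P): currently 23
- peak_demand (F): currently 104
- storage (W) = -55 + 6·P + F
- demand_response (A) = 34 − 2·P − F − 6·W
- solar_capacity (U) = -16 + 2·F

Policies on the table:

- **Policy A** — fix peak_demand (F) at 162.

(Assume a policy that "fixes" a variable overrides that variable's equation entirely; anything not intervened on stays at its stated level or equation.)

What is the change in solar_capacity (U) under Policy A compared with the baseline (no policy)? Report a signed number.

116

Baseline:
  F = 104
  U = -16 + 2·104 = 192
Policy A (F := 162):
  F = 162
  U = -16 + 2·162 = 308
Change in U: 308 − 192 = 116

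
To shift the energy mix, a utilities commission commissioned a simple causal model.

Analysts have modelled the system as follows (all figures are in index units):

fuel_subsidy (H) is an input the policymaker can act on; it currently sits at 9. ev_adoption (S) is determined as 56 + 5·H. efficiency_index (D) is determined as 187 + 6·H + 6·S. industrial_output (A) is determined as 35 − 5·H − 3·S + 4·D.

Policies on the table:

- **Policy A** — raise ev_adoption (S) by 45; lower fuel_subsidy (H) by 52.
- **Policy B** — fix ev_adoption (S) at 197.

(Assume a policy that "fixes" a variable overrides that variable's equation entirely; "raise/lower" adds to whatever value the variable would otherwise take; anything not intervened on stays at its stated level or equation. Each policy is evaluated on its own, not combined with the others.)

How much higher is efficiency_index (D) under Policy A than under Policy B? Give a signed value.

-2178

Policy A (S + 45, H − 52):
  H = 9 − 52 = -43
  S = 56 + 5·(-43) (+45 from intervention) = -114
  D = 187 + 6·(-43) + 6·(-114) = -755
Policy B (S := 197):
  H = 9
  S = 197
  D = 187 + 6·9 + 6·197 = 1423
D: -755 − 1423 = -2178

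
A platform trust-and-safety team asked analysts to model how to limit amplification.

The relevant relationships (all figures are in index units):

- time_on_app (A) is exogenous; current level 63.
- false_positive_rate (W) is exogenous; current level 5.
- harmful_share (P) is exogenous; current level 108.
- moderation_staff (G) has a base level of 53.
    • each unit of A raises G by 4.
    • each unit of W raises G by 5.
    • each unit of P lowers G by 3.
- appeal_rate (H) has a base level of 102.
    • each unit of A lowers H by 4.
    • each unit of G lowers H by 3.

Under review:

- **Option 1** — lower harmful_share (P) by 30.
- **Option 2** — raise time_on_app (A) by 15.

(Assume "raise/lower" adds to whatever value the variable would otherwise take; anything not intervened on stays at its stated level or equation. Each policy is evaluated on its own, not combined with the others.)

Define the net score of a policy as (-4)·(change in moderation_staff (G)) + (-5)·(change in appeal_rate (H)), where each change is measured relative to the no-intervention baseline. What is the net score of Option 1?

Baseline:
  A = 63
  W = 5
  P = 108
  G = 53 + 4·63 + 5·5 − 3·108 = 6
  H = 102 − 4·63 − 3·6 = -168
Option 1 (P − 30):
  A = 63
  W = 5
  P = 108 − 30 = 78
  G = 53 + 4·63 + 5·5 − 3·78 = 96
  H = 102 − 4·63 − 3·96 = -438
ΔG = 96 − 6 = 90; ΔH = -438 − (-168) = -270
Score = (-4)·90 + (-5)·(-270) = 990

990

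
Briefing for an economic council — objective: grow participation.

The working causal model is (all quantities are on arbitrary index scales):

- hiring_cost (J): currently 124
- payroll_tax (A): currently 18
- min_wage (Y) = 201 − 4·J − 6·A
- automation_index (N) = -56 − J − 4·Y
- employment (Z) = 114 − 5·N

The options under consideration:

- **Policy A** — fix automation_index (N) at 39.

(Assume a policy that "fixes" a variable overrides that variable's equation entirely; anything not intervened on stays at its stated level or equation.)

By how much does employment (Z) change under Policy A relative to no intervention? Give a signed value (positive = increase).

Baseline:
  J = 124
  A = 18
  Y = 201 − 4·124 − 6·18 = -403
  N = -56 − 124 − 4·(-403) = 1432
  Z = 114 − 5·1432 = -7046
Policy A (N := 39):
  J = 124
  A = 18
  Y = 201 − 4·124 − 6·18 = -403
  N = 39
  Z = 114 − 5·39 = -81
Change in Z: -81 − (-7046) = 6965

6965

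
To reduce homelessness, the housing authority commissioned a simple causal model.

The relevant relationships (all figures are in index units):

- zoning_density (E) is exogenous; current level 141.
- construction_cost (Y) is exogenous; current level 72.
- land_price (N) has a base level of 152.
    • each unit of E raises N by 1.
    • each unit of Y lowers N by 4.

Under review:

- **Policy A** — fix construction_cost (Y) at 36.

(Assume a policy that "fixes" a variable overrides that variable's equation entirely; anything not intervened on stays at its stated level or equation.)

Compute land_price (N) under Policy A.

149

Policy A (Y := 36):
  E = 141
  Y = 36
  N = 152 + 141 − 4·36 = 149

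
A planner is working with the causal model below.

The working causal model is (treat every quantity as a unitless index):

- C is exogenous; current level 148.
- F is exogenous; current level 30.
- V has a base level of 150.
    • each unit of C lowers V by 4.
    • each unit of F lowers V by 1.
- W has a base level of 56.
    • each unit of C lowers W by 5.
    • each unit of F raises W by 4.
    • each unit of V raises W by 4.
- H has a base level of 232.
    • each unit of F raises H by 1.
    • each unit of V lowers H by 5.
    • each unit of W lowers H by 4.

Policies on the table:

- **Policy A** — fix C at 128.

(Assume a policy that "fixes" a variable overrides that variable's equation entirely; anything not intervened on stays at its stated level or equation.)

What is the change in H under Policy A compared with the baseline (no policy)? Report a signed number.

Baseline:
  C = 148
  F = 30
  V = 150 − 4·148 − 30 = -472
  W = 56 − 5·148 + 4·30 + 4·(-472) = -2452
  H = 232 + 30 − 5·(-472) − 4·(-2452) = 12430
Policy A (C := 128):
  C = 128
  F = 30
  V = 150 − 4·128 − 30 = -392
  W = 56 − 5·128 + 4·30 + 4·(-392) = -2032
  H = 232 + 30 − 5·(-392) − 4·(-2032) = 10350
Change in H: 10350 − 12430 = -2080

-2080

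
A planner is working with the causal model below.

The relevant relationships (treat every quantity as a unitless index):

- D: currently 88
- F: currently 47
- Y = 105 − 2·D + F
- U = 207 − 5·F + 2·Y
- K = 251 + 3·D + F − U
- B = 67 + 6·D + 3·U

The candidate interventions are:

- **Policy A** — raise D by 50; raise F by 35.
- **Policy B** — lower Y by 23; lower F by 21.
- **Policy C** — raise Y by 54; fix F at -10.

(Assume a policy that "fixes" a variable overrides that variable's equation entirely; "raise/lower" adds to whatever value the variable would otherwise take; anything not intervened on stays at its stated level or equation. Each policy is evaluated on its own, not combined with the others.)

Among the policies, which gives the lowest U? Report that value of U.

Policy A (D + 50, F + 35):
  D = 88 + 50 = 138
  F = 47 + 35 = 82
  Y = 105 − 2·138 + 82 = -89
  U = 207 − 5·82 + 2·(-89) = -381
Policy B (Y − 23, F − 21):
  D = 88
  F = 47 − 21 = 26
  Y = 105 − 2·88 + 26 (−23 from intervention) = -68
  U = 207 − 5·26 + 2·(-68) = -59
Policy C (Y + 54, F := -10):
  D = 88
  F = -10
  Y = 105 − 2·88 + (-10) (+54 from intervention) = -27
  U = 207 − 5·(-10) + 2·(-27) = 203
Comparing — Policy A: U=-381, Policy B: U=-59, Policy C: U=203. Lowest is -381 (Policy A).

-381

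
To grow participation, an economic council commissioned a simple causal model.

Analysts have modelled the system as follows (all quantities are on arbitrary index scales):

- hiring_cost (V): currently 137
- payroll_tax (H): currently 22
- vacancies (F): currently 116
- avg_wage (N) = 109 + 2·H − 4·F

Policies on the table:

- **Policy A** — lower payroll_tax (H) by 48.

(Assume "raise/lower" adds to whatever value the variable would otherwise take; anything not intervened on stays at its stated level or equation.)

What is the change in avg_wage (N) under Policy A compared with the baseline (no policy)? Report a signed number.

-96

Baseline:
  H = 22
  F = 116
  N = 109 + 2·22 − 4·116 = -311
Policy A (H − 48):
  H = 22 − 48 = -26
  F = 116
  N = 109 + 2·(-26) − 4·116 = -407
Change in N: -407 − (-311) = -96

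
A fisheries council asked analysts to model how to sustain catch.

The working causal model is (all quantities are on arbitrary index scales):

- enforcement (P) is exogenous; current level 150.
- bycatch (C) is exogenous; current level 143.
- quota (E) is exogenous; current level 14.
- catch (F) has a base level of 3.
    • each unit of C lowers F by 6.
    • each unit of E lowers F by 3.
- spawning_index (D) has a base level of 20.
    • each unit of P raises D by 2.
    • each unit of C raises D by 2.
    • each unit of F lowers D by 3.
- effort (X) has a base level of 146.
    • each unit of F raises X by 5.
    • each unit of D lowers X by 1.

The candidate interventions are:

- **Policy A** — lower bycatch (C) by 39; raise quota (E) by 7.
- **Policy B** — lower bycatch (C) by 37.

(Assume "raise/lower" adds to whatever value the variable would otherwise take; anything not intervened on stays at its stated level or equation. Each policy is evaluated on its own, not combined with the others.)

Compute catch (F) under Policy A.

Policy A (C − 39, E + 7):
  C = 143 − 39 = 104
  E = 14 + 7 = 21
  F = 3 − 6·104 − 3·21 = -684

-684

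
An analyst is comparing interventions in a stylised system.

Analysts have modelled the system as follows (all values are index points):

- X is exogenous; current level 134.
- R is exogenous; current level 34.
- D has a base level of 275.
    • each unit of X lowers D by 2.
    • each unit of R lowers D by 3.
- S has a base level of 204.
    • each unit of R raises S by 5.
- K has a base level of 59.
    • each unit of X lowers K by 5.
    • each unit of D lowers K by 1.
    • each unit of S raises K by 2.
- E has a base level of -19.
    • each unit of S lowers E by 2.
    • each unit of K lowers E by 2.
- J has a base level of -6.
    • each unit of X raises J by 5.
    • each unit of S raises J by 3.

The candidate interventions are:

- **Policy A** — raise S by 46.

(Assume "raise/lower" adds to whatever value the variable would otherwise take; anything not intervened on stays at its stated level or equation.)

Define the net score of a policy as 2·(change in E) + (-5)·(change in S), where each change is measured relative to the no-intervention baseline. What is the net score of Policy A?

-782

Baseline:
  X = 134
  R = 34
  D = 275 − 2·134 − 3·34 = -95
  S = 204 + 5·34 = 374
  K = 59 − 5·134 − (-95) + 2·374 = 232
  E = -19 − 2·374 − 2·232 = -1231
Policy A (S + 46):
  X = 134
  R = 34
  D = 275 − 2·134 − 3·34 = -95
  S = 204 + 5·34 (+46 from intervention) = 420
  K = 59 − 5·134 − (-95) + 2·420 = 324
  E = -19 − 2·420 − 2·324 = -1507
ΔE = -1507 − (-1231) = -276; ΔS = 420 − 374 = 46
Score = 2·(-276) + (-5)·46 = -782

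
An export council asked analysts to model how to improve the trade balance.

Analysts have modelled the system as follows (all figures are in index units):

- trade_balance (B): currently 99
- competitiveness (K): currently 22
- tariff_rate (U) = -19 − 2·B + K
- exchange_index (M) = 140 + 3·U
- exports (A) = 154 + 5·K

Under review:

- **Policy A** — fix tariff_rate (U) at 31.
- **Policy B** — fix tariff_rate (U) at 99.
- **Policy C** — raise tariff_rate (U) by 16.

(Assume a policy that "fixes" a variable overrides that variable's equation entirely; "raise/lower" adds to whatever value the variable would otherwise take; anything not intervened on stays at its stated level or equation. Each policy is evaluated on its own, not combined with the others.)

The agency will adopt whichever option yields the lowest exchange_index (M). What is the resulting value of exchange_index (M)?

Policy A (U := 31):
  B = 99
  K = 22
  U = 31
  M = 140 + 3·31 = 233
Policy B (U := 99):
  B = 99
  K = 22
  U = 99
  M = 140 + 3·99 = 437
Policy C (U + 16):
  B = 99
  K = 22
  U = -19 − 2·99 + 22 (+16 from intervention) = -179
  M = 140 + 3·(-179) = -397
Comparing — Policy A: M=233, Policy B: M=437, Policy C: M=-397. Lowest is -397 (Policy C).

-397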